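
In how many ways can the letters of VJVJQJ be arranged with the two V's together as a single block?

Treat the 2 copies of V as a single block. The multiset to arrange is then {VV, J, J, J, Q}, 5 items in all.
That gives (5)!/(3!) = 20 arrangements.

20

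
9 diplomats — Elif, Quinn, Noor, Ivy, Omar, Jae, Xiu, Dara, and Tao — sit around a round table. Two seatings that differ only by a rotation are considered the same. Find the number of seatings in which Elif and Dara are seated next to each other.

10080

Glue Elif and Dara into a block (2 internal orders). Seating 8 units around a circle gives (7)! arrangements.
So 2 × (7)! = 2 × 5040 = 10080.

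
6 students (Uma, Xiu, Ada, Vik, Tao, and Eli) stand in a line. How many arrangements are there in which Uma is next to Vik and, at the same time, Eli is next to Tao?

96

Treat {Uma,Vik} as one block (2 orders) and {Eli,Tao} as another (2 orders).
That leaves 4 units to arrange: 2 × 2 × 4! = 4 × 24 = 96.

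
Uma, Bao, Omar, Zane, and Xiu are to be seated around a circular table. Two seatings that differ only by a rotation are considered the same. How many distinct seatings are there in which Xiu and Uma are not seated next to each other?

All circular seatings of 5 people number (4)! = 24.
Those with Xiu next to Uma: fuse the pair into one unit and seat 4 units around a circle — 2·(3)! = 12.
Subtracting, 24 − 12 = 12.

12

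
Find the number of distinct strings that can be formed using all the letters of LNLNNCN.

105

Letter multiplicities in LNLNNCN: C×1, L×2, N×4.
So there are 7! / (4!·2!) = 105 distinguishable arrangements.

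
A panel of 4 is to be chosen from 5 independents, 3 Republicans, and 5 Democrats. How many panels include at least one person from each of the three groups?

375

With no constraint there are C(13,4) = 715 possible selections.
Selections missing a whole group: no independents → C(8,4) = 70; no Republicans → C(10,4) = 210; no Democrats → C(8,4) = 70.
Add back selections omitting two groups (i.e. drawn from a single group): C(5,4) + C(3,4) + C(5,4) = 10.
By inclusion–exclusion: 715 − 350 + 10 = 375.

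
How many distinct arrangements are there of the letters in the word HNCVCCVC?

840

The 8 letters of HNCVCCVC have repeats: C appearing 4 times and V appearing twice.
So there are 8! / (4!·2!) = 840 distinguishable arrangements.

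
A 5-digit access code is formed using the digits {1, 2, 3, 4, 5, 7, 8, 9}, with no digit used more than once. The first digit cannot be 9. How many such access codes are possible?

The first digit has 8−1 = 7 choices (anything except 9).
The remaining 4 digits are filled from the other 7 symbols without repetition: 7 × 6 × 5 × 4 = 840.
Total: 7 × 840 = 5880.

5880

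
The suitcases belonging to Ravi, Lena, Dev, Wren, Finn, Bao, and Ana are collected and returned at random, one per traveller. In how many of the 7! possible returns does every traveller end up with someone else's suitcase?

Let Aᵢ be the assignments in which traveller i gets their own suitcase. We want the size of the complement of A₁∪…∪A_7.
By inclusion–exclusion this is Σ_{j=0}^{7} (−1)^j C(7,j)·(7−j)!.
Computing: 5040 − 5040 + 2520 − 840 + 210 − 42 + 7 − 1 = 1854.

1854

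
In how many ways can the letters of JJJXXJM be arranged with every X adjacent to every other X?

Treat the 2 copies of X as a single block. The multiset to arrange is then {XX, J, J, J, J, M}, 6 items in all.
That gives (6)!/(4!) = 30 arrangements.

30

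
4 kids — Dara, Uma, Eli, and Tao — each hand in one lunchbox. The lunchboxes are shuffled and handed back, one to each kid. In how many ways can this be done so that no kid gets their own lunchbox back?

9

This is the derangement count D_4: permutations of 4 items with no fixed point.
By inclusion–exclusion this is Σ_{j=0}^{4} (−1)^j C(4,j)·(4−j)!.
Computing: 24 − 24 + 12 − 4 + 1 = 9.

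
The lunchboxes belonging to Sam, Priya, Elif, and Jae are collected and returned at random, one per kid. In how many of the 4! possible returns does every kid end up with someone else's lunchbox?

9

Count assignments avoiding every fixed point. For any j of the 4 kids fixed to their own lunchbox, the other 4−j can be arranged in (4−j)! ways.
By inclusion–exclusion this is Σ_{j=0}^{4} (−1)^j C(4,j)·(4−j)!.
Computing: 24 − 24 + 12 − 4 + 1 = 9.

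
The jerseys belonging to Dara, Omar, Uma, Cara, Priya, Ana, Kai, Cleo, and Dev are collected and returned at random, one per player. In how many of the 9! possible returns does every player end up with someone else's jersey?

This is the derangement count D_9: permutations of 9 items with no fixed point.
By inclusion–exclusion this is Σ_{j=0}^{9} (−1)^j C(9,j)·(9−j)!.
Computing: 362880 − 362880 + 181440 − 60480 + 15120 − 3024 + 504 − 72 + 9 − 1 = 133496.

133496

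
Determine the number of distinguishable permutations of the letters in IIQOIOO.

The 7 letters of IIQOIOO have repeats: I appearing 3 times and O appearing 3 times.
Dividing 7! = 5040 by 3!·3! = 36 for the repeated letters gives 140.

140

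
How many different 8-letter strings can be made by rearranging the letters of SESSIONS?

1680

The 8 letters of SESSIONS have repeats: S appearing 4 times.
The number of distinct arrangements is 8!/(4!) = 40320/24 = 1680.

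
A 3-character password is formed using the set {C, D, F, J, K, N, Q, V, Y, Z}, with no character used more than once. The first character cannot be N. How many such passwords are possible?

648

The first character has 10−1 = 9 choices (anything except N).
The remaining 2 characters are filled from the other 9 symbols without repetition: 9 × 8 = 72.
Total: 9 × 72 = 648.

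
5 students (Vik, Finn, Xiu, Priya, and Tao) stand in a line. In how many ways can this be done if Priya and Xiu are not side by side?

72

There are 5! = 120 arrangements in all. If Priya and Xiu are adjacent, merging them into one block gives 2·(4)! = 48 arrangements.
So 120 − 48 = 72 arrangements keep them apart.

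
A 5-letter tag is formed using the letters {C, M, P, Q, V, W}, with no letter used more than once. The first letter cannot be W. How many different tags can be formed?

The first letter has 6−1 = 5 choices (anything except W).
The remaining 4 letters are filled from the other 5 symbols without repetition: 5 × 4 × 3 × 2 = 120.
Total: 5 × 120 = 600.

600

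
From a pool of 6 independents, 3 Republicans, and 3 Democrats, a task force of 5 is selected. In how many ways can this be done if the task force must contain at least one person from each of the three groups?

With no constraint there are C(12,5) = 792 possible selections.
Subtract selections that omit an entire group: no independents → C(6,5) = 6; no Republicans → C(9,5) = 126; no Democrats → C(9,5) = 126.
Add back selections omitting two groups (i.e. drawn from a single group): C(6,5) + C(3,5) + C(3,5) = 6.
By inclusion–exclusion: 792 − 258 + 6 = 540.

540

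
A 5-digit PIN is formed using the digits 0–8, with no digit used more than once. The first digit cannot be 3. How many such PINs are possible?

13440

The first digit has 9−1 = 8 choices (anything except 3).
The remaining 4 digits are filled from the other 8 symbols without repetition: 8 × 7 × 6 × 5 = 1680.
Total: 8 × 1680 = 13440.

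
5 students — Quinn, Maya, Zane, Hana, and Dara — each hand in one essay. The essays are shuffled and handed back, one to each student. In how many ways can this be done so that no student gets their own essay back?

44

This is the derangement count D_5: permutations of 5 items with no fixed point.
By inclusion–exclusion this is Σ_{j=0}^{5} (−1)^j C(5,j)·(5−j)!.
Computing: 120 − 120 + 60 − 20 + 5 − 1 = 44.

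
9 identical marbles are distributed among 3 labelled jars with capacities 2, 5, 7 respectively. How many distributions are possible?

Without the upper bounds there are C(11,2) = 55 ways to split 9 among 3 jars.
Subtract solutions that violate a single cap (substitute x_i' = x_i − (cap_i+1)): x_1 ≥ 3 gives C(8,2) = 28; x_2 ≥ 6 gives C(5,2) = 10; x_3 ≥ 8 gives C(3,2) = 3. Together 41.
Add back pairs where two caps are both exceeded: 1 + 0 + 0 = 1.
By inclusion–exclusion the count is 55 − 41 + 1 = 15.

15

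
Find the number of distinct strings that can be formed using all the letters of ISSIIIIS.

The 8 letters of ISSIIIIS have repeats: I appearing 5 times and S appearing 3 times.
Dividing 8! = 40320 by 5!·3! = 720 for the repeated letters gives 56.

56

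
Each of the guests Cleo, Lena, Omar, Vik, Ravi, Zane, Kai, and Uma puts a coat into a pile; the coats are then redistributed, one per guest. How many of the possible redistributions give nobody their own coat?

14833

This is the derangement count D_8: permutations of 8 items with no fixed point.
By inclusion–exclusion this is Σ_{j=0}^{8} (−1)^j C(8,j)·(8−j)!.
Computing: 40320 − 40320 + 20160 − 6720 + 1680 − 336 + 56 − 8 + 1 = 14833.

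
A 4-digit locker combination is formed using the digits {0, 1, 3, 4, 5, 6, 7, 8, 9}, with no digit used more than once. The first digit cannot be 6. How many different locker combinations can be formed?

The first digit has 9−1 = 8 choices (anything except 6).
The remaining 3 digits are filled from the other 8 symbols without repetition: 8 × 7 × 6 = 336.
Total: 8 × 336 = 2688.

2688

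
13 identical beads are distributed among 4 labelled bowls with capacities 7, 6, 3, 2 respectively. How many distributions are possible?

Without the upper bounds there are C(16,3) = 560 ways to split 13 among 4 bowls.
Subtract solutions that violate a single cap (substitute x_i' = x_i − (cap_i+1)): x_1 ≥ 8 gives C(8,3) = 56; x_2 ≥ 7 gives C(9,3) = 84; x_3 ≥ 4 gives C(12,3) = 220; x_4 ≥ 3 gives C(13,3) = 286. Together 646.
Add back pairs where two caps are both exceeded: 0 + 4 + 10 + 10 + 20 + 84 = 128.
By inclusion–exclusion the count is 560 − 646 + 128 = 42.

42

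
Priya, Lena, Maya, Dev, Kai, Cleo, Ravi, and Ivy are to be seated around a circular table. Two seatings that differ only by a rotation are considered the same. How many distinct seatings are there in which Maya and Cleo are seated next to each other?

1440

Glue Maya and Cleo into a block (2 internal orders). Seating 7 units around a circle gives (6)! arrangements.
So 2 × (6)! = 2 × 720 = 1440.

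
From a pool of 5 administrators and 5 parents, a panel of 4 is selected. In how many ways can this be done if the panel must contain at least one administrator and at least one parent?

With no constraint there are C(10,4) = 210 possible selections.
Subtract selections that omit an entire group: no administrators → C(5,4) = 5; no parents → C(5,4) = 5.
Both groups omitted at once is impossible, so 210 − 10 = 200.

200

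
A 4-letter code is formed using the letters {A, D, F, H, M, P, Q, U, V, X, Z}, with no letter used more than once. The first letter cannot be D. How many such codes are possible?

7200

The first letter has 11−1 = 10 choices (anything except D).
The remaining 3 letters are filled from the other 10 symbols without repetition: 10 × 9 × 8 = 720.
Total: 10 × 720 = 7200.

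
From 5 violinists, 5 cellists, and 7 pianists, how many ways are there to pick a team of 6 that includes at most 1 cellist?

4884

Split by how many cellists are chosen (0 through 1).
Sum: C(5,0)·C(12,6) + C(5,1)·C(12,5) = 924 + 3960 = 4884.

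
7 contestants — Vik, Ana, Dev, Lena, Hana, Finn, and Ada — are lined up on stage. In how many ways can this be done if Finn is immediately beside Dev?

1440

Place the 5 others and the Finn-Dev pair as 6 objects in a line; the pair has 2 internal arrangements.
So the count is 2·(6)! = 1440.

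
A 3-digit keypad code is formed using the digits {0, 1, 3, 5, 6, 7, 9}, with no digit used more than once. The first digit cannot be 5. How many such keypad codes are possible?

180

The first digit has 7−1 = 6 choices (anything except 5).
The remaining 2 digits are filled from the other 6 symbols without repetition: 6 × 5 = 30.
Total: 6 × 30 = 180.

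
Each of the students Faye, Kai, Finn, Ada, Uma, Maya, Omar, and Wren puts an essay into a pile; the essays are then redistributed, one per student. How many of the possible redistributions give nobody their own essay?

Count assignments avoiding every fixed point. For any j of the 8 students fixed to their own essay, the other 8−j can be arranged in (8−j)! ways.
By inclusion–exclusion this is Σ_{j=0}^{8} (−1)^j C(8,j)·(8−j)!.
Computing: 40320 − 40320 + 20160 − 6720 + 1680 − 336 + 56 − 8 + 1 = 14833.

14833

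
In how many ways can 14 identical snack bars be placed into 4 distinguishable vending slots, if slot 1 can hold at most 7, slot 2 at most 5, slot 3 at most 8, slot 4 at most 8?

320

Without the upper bounds there are C(17,3) = 680 ways to split 14 among 4 vending slots.
Subtract solutions that violate a single cap (substitute x_i' = x_i − (cap_i+1)): x_1 ≥ 8 gives C(9,3) = 84; x_2 ≥ 6 gives C(11,3) = 165; x_3 ≥ 9 gives C(8,3) = 56; x_4 ≥ 9 gives C(8,3) = 56. Together 361.
Add back pairs where two caps are both exceeded: 1 + 0 + 0 + 0 + 0 + 0 = 1.
By inclusion–exclusion the count is 680 − 361 + 1 = 320.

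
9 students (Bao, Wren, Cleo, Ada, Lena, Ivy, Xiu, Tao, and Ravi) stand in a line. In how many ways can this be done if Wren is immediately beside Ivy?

Glue Wren and Ivy into one block (2 internal orders), leaving 8 units to arrange in a row.
That gives 2 × 8! = 2 × 40320 = 80640.

80640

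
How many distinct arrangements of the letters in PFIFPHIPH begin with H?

Fix H in the first position and arrange the remaining 8 letters.
Those 8 letters have F appearing twice, I appearing twice, and P appearing 3 times, giving (8)!/(3!·2!·2!) = 1680.

1680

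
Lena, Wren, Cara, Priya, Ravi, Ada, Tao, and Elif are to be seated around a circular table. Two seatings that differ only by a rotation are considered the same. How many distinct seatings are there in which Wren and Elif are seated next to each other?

Glue Wren and Elif into a block (2 internal orders). Seating 7 units around a circle gives (6)! arrangements.
So 2 × (6)! = 2 × 720 = 1440.

1440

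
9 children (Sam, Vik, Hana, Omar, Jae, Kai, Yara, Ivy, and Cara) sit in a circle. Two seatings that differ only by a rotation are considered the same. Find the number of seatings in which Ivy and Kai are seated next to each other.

Glue Ivy and Kai into a block (2 internal orders). Seating 8 units around a circle gives (7)! arrangements.
So 2 × (7)! = 2 × 5040 = 10080.

10080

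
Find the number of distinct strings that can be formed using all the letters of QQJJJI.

The 6 letters of QQJJJI have repeats: J appearing 3 times and Q appearing twice.
So there are 6! / (3!·2!) = 60 distinguishable arrangements.

60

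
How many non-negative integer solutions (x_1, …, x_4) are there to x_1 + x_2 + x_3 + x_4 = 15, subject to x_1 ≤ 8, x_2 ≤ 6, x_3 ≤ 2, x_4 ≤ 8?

Ignoring the caps, the number of non-negative solutions to x_1+…+x_4 = 15 is C(18,3) = 816.
Subtract solutions that violate a single cap (substitute x_i' = x_i − (cap_i+1)): x_1 ≥ 9 gives C(9,3) = 84; x_2 ≥ 7 gives C(11,3) = 165; x_3 ≥ 3 gives C(15,3) = 455; x_4 ≥ 9 gives C(9,3) = 84. Together 788.
Add back pairs where two caps are both exceeded: 0 + 20 + 0 + 56 + 0 + 20 = 96.
By inclusion–exclusion the count is 816 − 788 + 96 = 124.

124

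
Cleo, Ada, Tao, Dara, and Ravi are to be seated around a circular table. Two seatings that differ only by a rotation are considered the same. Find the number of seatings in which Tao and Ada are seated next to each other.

12

Treat {Tao, Ada} as one unit (2 internal orders) and seat the resulting 4 units around the table: (3)! circular arrangements.
So 2 × (3)! = 2 × 6 = 12.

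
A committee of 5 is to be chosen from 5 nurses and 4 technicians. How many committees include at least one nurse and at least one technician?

125

Unrestricted: C(9,5) = 126 ways to pick any 5 of the 9.
Subtract selections that omit an entire group: no nurses → C(4,5) = 0; no technicians → C(5,5) = 1.
Both groups omitted at once is impossible, so 126 − 1 = 125.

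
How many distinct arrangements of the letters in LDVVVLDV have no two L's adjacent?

Total arrangements of LDVVVLDV: 8!/(4!·2!·2!) = 420.
If the two L's are adjacent, glue them into one block, leaving 7 items to arrange: (7)!/(4!·2!) = 105 ways.
Hence 420 − 105 = 315.

315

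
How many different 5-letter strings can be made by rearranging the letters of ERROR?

Letter multiplicities in ERROR: E×1, O×1, R×3.
So there are 5! / (3!) = 20 distinguishable arrangements.

20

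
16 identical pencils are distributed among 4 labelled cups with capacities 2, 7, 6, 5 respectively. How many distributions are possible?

31

Ignoring the caps, the number of non-negative solutions to x_1+…+x_4 = 16 is C(19,3) = 969.
Subtract solutions that violate a single cap (substitute x_i' = x_i − (cap_i+1)): x_1 ≥ 3 gives C(16,3) = 560; x_2 ≥ 8 gives C(11,3) = 165; x_3 ≥ 7 gives C(12,3) = 220; x_4 ≥ 6 gives C(13,3) = 286. Together 1231.
Add back pairs where two caps are both exceeded: 56 + 84 + 120 + 4 + 10 + 20 = 294.
Subtract triples: 0 + 0 + 1 + 0 = 1.
By inclusion–exclusion the count is 969 − 1231 + 294 − 1 = 31.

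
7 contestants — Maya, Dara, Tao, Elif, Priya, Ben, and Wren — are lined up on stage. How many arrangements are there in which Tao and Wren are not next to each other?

3600

There are 7! = 5040 arrangements in all. If Tao and Wren are adjacent, merging them into one block gives 2·(6)! = 1440 arrangements.
So 5040 − 1440 = 3600 arrangements keep them apart.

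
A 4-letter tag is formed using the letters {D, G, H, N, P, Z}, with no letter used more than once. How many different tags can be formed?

360

With no repetition, fill the 4 letters in order: 6 choices, then 5, down to 3.
That product is 6 × 5 × 4 × 3 = 360.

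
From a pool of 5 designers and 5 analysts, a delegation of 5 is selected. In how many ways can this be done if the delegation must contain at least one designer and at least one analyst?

250

Unrestricted: C(10,5) = 252 ways to pick any 5 of the 10.
Subtract selections that omit an entire group: no designers → C(5,5) = 1; no analysts → C(5,5) = 1.
Both groups omitted at once is impossible, so 252 − 2 = 250.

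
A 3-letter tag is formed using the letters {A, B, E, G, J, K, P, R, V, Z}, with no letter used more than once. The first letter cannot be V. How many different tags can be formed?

648

The first letter has 10−1 = 9 choices (anything except V).
The remaining 2 letters are filled from the other 9 symbols without repetition: 9 × 8 = 72.
Total: 9 × 72 = 648.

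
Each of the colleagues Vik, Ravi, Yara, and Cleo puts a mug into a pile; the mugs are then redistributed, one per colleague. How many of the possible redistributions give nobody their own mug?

Count assignments avoiding every fixed point. For any j of the 4 colleagues fixed to their own mug, the other 4−j can be arranged in (4−j)! ways.
By inclusion–exclusion this is Σ_{j=0}^{4} (−1)^j C(4,j)·(4−j)!.
Computing: 24 − 24 + 12 − 4 + 1 = 9.

9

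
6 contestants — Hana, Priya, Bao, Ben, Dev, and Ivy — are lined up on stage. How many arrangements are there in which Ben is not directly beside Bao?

480

There are 6! = 720 arrangements in all. If Ben and Bao are adjacent, merging them into one block gives 2·(5)! = 240 arrangements.
Complementary counting: 720 − 240 = 480.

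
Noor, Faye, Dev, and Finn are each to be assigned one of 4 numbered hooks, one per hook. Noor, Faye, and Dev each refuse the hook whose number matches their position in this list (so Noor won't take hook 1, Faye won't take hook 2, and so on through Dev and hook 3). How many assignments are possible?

11

Let Aᵢ (for i ∈ {1, 2, 3}) be the placements that put person i in their forbidden hook. Any j of these fix j positions, leaving (4−j)! ways to fill the rest, and there are C(3,j) ways to pick which j.
By inclusion–exclusion, the number of valid placements is Σ_{j=0}^{3} (−1)^j C(3,j)·(4−j)!.
Computing: 24 − 18 + 6 − 1 = 11.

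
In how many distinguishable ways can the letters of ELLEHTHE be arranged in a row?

1680

The 8 letters of ELLEHTHE have repeats: E appearing 3 times, H appearing twice, and L appearing twice.
So there are 8! / (3!·2!·2!) = 1680 distinguishable arrangements.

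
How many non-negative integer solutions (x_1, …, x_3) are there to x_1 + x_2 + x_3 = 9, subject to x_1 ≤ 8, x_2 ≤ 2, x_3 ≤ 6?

Without the upper bounds there are C(11,2) = 55 ways to split 9 among 3 variables.
Subtract solutions that violate a single cap (substitute x_i' = x_i − (cap_i+1)): x_1 ≥ 9 gives C(2,2) = 1; x_2 ≥ 3 gives C(8,2) = 28; x_3 ≥ 7 gives C(4,2) = 6. Together 35.
No two caps can be exceeded simultaneously, so the pair terms are all 0.
By inclusion–exclusion the count is 55 − 35 + 0 = 20.

20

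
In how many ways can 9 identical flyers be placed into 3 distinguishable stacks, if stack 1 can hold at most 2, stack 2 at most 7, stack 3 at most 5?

By stars and bars, unrestricted non-negative solutions to x_1+…+x_3 = 9 number C(9+2,2) = 55.
Subtract solutions that violate a single cap (substitute x_i' = x_i − (cap_i+1)): x_1 ≥ 3 gives C(8,2) = 28; x_2 ≥ 8 gives C(3,2) = 3; x_3 ≥ 6 gives C(5,2) = 10. Together 41.
Add back pairs where two caps are both exceeded: 0 + 1 + 0 = 1.
By inclusion–exclusion the count is 55 − 41 + 1 = 15.

15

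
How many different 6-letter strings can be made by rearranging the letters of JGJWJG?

JGJWJG has 6 letters with G appearing twice and J appearing 3 times.
So there are 6! / (3!·2!) = 60 distinguishable arrangements.

60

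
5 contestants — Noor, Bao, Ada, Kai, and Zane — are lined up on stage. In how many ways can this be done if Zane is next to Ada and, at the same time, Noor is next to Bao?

Treat {Zane,Ada} as one block (2 orders) and {Noor,Bao} as another (2 orders).
That leaves 3 units to arrange: 2 × 2 × 3! = 4 × 6 = 24.

24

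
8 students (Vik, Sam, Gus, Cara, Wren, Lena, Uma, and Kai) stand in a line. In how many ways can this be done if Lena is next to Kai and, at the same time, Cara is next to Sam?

2880

Treat {Lena,Kai} as one block (2 orders) and {Cara,Sam} as another (2 orders).
That leaves 6 units to arrange: 2 × 2 × 6! = 4 × 720 = 2880.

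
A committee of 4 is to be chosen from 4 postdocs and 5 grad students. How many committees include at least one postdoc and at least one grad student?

120

Total 4-person selections from all 9: C(9,4) = 126.
Selections missing a whole group: no postdocs → C(5,4) = 5; no grad students → C(4,4) = 1.
Both groups omitted at once is impossible, so 126 − 6 = 120.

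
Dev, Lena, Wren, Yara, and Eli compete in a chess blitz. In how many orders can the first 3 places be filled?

60

There are 5 choices for 1st place, 4 for 2nd, and 3 for 3rd.
That gives 5 × 4 × 3 = 60.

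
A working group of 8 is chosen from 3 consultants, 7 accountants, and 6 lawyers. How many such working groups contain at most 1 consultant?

Split by how many consultants are chosen (0 through 1).
Sum: C(3,0)·C(13,8) + C(3,1)·C(13,7) = 1287 + 5148 = 6435.

6435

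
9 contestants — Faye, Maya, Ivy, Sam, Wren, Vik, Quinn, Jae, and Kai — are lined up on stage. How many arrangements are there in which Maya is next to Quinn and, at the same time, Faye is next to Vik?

20160

Treat {Maya,Quinn} as one block (2 orders) and {Faye,Vik} as another (2 orders).
That leaves 7 units to arrange: 2 × 2 × 7! = 4 × 5040 = 20160.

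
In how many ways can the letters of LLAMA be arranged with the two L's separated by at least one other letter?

Total arrangements of LLAMA: 5!/(2!·2!) = 30.
Arrangements with the L's together: treat LL as one letter, giving (4)!/(2!) = 12.
Hence 30 − 12 = 18.

18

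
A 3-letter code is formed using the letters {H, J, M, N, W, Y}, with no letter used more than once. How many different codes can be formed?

120

This is a permutation of 3 out of 6: P(6,3) = 6!/3!.
6 × 5 × 4 = 120.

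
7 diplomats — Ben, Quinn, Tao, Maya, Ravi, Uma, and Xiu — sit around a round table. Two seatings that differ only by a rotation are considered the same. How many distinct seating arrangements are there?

720

Fix one person's seat to break rotational symmetry; the remaining 6 people can be arranged in (6)! = 720 ways.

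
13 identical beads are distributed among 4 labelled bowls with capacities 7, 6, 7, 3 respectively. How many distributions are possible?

Without the upper bounds there are C(16,3) = 560 ways to split 13 among 4 bowls.
Subtract solutions that violate a single cap (substitute x_i' = x_i − (cap_i+1)): x_1 ≥ 8 gives C(8,3) = 56; x_2 ≥ 7 gives C(9,3) = 84; x_3 ≥ 8 gives C(8,3) = 56; x_4 ≥ 4 gives C(12,3) = 220. Together 416.
Add back pairs where two caps are both exceeded: 0 + 0 + 4 + 0 + 10 + 4 = 18.
By inclusion–exclusion the count is 560 − 416 + 18 = 162.

162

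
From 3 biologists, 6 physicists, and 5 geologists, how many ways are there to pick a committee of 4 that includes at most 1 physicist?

406

Split by how many physicists are chosen (0 through 1).
Sum: C(6,0)·C(8,4) + C(6,1)·C(8,3) = 70 + 336 = 406.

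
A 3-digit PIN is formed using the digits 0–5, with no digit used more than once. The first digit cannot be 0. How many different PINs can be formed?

The first digit has 6−1 = 5 choices (anything except 0).
The remaining 2 digits are filled from the other 5 symbols without repetition: 5 × 4 = 20.
Total: 5 × 20 = 100.

100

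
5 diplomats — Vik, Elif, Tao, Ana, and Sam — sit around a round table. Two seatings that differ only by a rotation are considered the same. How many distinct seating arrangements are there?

24

Fix one person's seat to break rotational symmetry; the remaining 4 people can be arranged in (4)! = 24 ways.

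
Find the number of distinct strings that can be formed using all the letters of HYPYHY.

60

Letter multiplicities in HYPYHY: H×2, P×1, Y×3.
Dividing 6! = 720 by 3!·2! = 12 for the repeated letters gives 60.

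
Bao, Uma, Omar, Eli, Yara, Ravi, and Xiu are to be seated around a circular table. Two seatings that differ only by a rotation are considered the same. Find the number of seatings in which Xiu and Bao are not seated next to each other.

480

Without the restriction there are (6)! = 720 seatings.
Those with Xiu next to Bao: fuse the pair into one unit and seat 6 units around a circle — 2·(5)! = 240.
Subtracting, 720 − 240 = 480.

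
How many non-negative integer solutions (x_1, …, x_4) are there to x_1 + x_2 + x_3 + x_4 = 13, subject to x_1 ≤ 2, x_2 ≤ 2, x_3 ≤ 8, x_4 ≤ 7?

Ignoring the caps, the number of non-negative solutions to x_1+…+x_4 = 13 is C(16,3) = 560.
Subtract solutions that violate a single cap (substitute x_i' = x_i − (cap_i+1)): x_1 ≥ 3 gives C(13,3) = 286; x_2 ≥ 3 gives C(13,3) = 286; x_3 ≥ 9 gives C(7,3) = 35; x_4 ≥ 8 gives C(8,3) = 56. Together 663.
Add back pairs where two caps are both exceeded: 120 + 4 + 10 + 4 + 10 + 0 = 148.
By inclusion–exclusion the count is 560 − 663 + 148 = 45.

45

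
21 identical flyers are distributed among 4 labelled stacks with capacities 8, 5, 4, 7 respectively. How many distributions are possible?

20

Ignoring the caps, the number of non-negative solutions to x_1+…+x_4 = 21 is C(24,3) = 2024.
Subtract solutions that violate a single cap (substitute x_i' = x_i − (cap_i+1)): x_1 ≥ 9 gives C(15,3) = 455; x_2 ≥ 6 gives C(18,3) = 816; x_3 ≥ 5 gives C(19,3) = 969; x_4 ≥ 8 gives C(16,3) = 560. Together 2800.
Add back pairs where two caps are both exceeded: 84 + 120 + 35 + 286 + 120 + 165 = 810.
Subtract triples: 4 + 0 + 0 + 10 = 14.
By inclusion–exclusion the count is 2024 − 2800 + 810 − 14 = 20.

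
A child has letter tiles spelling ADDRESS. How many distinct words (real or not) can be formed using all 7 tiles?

1260

ADDRESS has 7 letters with D appearing twice and S appearing twice.
So there are 7! / (2!·2!) = 1260 distinguishable arrangements.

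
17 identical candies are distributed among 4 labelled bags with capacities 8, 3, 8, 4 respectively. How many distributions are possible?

70

By stars and bars, unrestricted non-negative solutions to x_1+…+x_4 = 17 number C(17+3,3) = 1140.
Subtract solutions that violate a single cap (substitute x_i' = x_i − (cap_i+1)): x_1 ≥ 9 gives C(11,3) = 165; x_2 ≥ 4 gives C(16,3) = 560; x_3 ≥ 9 gives C(11,3) = 165; x_4 ≥ 5 gives C(15,3) = 455. Together 1345.
Add back pairs where two caps are both exceeded: 35 + 0 + 20 + 35 + 165 + 20 = 275.
By inclusion–exclusion the count is 1140 − 1345 + 275 = 70.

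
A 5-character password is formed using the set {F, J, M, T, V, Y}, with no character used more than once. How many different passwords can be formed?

This is a permutation of 5 out of 6: P(6,5) = 6!/1!.
That product is 6 × 5 × 4 × 3 × 2 = 720.

720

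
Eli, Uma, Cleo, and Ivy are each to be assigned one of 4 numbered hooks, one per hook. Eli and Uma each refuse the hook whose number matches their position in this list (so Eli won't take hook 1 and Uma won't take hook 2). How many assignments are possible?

14

Let Aᵢ (for i ∈ {1, 2}) be the placements that put person i in their forbidden hook. Any j of these fix j positions, leaving (4−j)! ways to fill the rest, and there are C(2,j) ways to pick which j.
By inclusion–exclusion, the number of valid placements is Σ_{j=0}^{2} (−1)^j C(2,j)·(4−j)!.
Computing: 24 − 12 + 2 = 14.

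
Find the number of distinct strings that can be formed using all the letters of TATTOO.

The 6 letters of TATTOO have repeats: O appearing twice and T appearing 3 times.
So there are 6! / (3!·2!) = 60 distinguishable arrangements.

60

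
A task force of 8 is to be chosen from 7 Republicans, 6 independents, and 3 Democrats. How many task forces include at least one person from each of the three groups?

With no constraint there are C(16,8) = 12870 possible selections.
Selections missing a whole group: no Republicans → C(9,8) = 9; no independents → C(10,8) = 45; no Democrats → C(13,8) = 1287.
Add back selections omitting two groups (i.e. drawn from a single group): C(7,8) + C(6,8) + C(3,8) = 0.
By inclusion–exclusion: 12870 − 1341 + 0 = 11529.

11529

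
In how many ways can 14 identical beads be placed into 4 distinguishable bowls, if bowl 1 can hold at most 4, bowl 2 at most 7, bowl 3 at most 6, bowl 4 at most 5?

130

Ignoring the caps, the number of non-negative solutions to x_1+…+x_4 = 14 is C(17,3) = 680.
Subtract solutions that violate a single cap (substitute x_i' = x_i − (cap_i+1)): x_1 ≥ 5 gives C(12,3) = 220; x_2 ≥ 8 gives C(9,3) = 84; x_3 ≥ 7 gives C(10,3) = 120; x_4 ≥ 6 gives C(11,3) = 165. Together 589.
Add back pairs where two caps are both exceeded: 4 + 10 + 20 + 0 + 1 + 4 = 39.
By inclusion–exclusion the count is 680 − 589 + 39 = 130.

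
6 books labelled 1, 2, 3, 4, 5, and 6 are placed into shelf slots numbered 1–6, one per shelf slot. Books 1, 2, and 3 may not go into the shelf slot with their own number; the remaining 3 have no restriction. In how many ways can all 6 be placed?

Let Aᵢ (for i ∈ {1, 2, 3}) be the placements that put book i in its forbidden shelf slot. Any j of these fix j positions, leaving (6−j)! ways to fill the rest, and there are C(3,j) ways to pick which j.
By inclusion–exclusion, the number of valid placements is Σ_{j=0}^{3} (−1)^j C(3,j)·(6−j)!.
Computing: 720 − 360 + 72 − 6 = 426.

426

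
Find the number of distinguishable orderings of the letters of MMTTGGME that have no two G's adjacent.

1260

Total arrangements of MMTTGGME: 8!/(3!·2!·2!) = 1680.
If the two G's are adjacent, glue them into one block, leaving 7 items to arrange: (7)!/(3!·2!) = 420 ways.
Subtracting, 1680 − 420 = 1260 arrangements keep the G's apart.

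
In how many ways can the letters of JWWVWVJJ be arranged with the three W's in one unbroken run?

Treat the 3 copies of W as a single block. The multiset to arrange is then {WWW, J, J, J, V, V}, 6 items in all.
That gives (6)!/(3!·2!) = 60 arrangements.

60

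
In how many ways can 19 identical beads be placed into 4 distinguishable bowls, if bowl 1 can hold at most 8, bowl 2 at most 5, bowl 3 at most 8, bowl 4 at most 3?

Ignoring the caps, the number of non-negative solutions to x_1+…+x_4 = 19 is C(22,3) = 1540.
Subtract solutions that violate a single cap (substitute x_i' = x_i − (cap_i+1)): x_1 ≥ 9 gives C(13,3) = 286; x_2 ≥ 6 gives C(16,3) = 560; x_3 ≥ 9 gives C(13,3) = 286; x_4 ≥ 4 gives C(18,3) = 816. Together 1948.
Add back pairs where two caps are both exceeded: 35 + 4 + 84 + 35 + 220 + 84 = 462.
Subtract triples: 0 + 1 + 0 + 1 = 2.
By inclusion–exclusion the count is 1540 − 1948 + 462 − 2 = 52.

52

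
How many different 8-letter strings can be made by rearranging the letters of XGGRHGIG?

Letter multiplicities in XGGRHGIG: G×4, H×1, I×1, R×1, X×1.
Dividing 8! = 40320 by 4! = 24 for the repeated letters gives 1680.

1680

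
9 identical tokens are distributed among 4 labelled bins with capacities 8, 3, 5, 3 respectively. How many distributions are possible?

Ignoring the caps, the number of non-negative solutions to x_1+…+x_4 = 9 is C(12,3) = 220.
Subtract solutions that violate a single cap (substitute x_i' = x_i − (cap_i+1)): x_1 ≥ 9 gives C(3,3) = 1; x_2 ≥ 4 gives C(8,3) = 56; x_3 ≥ 6 gives C(6,3) = 20; x_4 ≥ 4 gives C(8,3) = 56. Together 133.
Add back pairs where two caps are both exceeded: 0 + 0 + 0 + 0 + 4 + 0 = 4.
By inclusion–exclusion the count is 220 − 133 + 4 = 91.

91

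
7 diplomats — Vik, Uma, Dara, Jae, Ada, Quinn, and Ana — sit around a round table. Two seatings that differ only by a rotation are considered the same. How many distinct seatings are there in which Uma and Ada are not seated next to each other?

480

Without the restriction there are (6)! = 720 seatings.
Those with Uma next to Ada: fuse the pair into one unit and seat 6 units around a circle — 2·(5)! = 240.
Subtracting, 720 − 240 = 480.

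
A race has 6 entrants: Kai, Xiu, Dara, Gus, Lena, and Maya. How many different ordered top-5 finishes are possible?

720

There are 6 choices for 1st place, 5 for 2nd, and so on down to 2 for position 5.
That gives 6 × 5 × 4 × 3 × 2 = 720.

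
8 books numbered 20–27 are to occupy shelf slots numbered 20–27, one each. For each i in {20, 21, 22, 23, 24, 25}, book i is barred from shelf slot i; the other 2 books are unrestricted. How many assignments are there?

Let Aᵢ (for 20 ≤ i ≤ 25) be the placements that put book i in its forbidden shelf slot. Any j of these fix j positions, leaving (8−j)! ways to fill the rest, and there are C(6,j) ways to pick which j.
By inclusion–exclusion, the number of valid placements is Σ_{j=0}^{6} (−1)^j C(6,j)·(8−j)!.
Computing: 40320 − 30240 + 10800 − 2400 + 360 − 36 + 2 = 18806.

18806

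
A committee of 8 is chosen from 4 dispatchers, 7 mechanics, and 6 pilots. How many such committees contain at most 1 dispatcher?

8151

Split by how many dispatchers are chosen (0 through 1).
Sum: C(4,0)·C(13,8) + C(4,1)·C(13,7) = 1287 + 6864 = 8151.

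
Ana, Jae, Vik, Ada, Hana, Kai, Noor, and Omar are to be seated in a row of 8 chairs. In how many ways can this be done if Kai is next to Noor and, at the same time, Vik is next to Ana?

Treat {Kai,Noor} as one block (2 orders) and {Vik,Ana} as another (2 orders).
That leaves 6 units to arrange: 2 × 2 × 6! = 4 × 720 = 2880.

2880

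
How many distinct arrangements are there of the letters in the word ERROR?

20

Letter multiplicities in ERROR: E×1, O×1, R×3.
So there are 5! / (3!) = 20 distinguishable arrangements.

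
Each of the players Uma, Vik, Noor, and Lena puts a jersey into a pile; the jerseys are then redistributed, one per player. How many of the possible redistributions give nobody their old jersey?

Count assignments avoiding every fixed point. For any j of the 4 players fixed to their old jersey, the other 4−j can be arranged in (4−j)! ways.
By inclusion–exclusion this is Σ_{j=0}^{4} (−1)^j C(4,j)·(4−j)!.
Computing: 24 − 24 + 12 − 4 + 1 = 9.

9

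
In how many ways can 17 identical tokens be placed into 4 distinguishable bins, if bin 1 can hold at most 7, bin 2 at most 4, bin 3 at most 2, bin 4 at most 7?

Without the upper bounds there are C(20,3) = 1140 ways to split 17 among 4 bins.
Subtract solutions that violate a single cap (substitute x_i' = x_i − (cap_i+1)): x_1 ≥ 8 gives C(12,3) = 220; x_2 ≥ 5 gives C(15,3) = 455; x_3 ≥ 3 gives C(17,3) = 680; x_4 ≥ 8 gives C(12,3) = 220. Together 1575.
Add back pairs where two caps are both exceeded: 35 + 84 + 4 + 220 + 35 + 84 = 462.
Subtract triples: 4 + 0 + 0 + 4 = 8.
By inclusion–exclusion the count is 1140 − 1575 + 462 − 8 = 19.

19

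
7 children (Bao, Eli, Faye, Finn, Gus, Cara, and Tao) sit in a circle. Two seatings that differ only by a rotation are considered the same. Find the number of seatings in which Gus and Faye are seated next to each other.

Treat {Gus, Faye} as one unit (2 internal orders) and seat the resulting 6 units around the table: (5)! circular arrangements.
So 2 × (5)! = 2 × 120 = 240.

240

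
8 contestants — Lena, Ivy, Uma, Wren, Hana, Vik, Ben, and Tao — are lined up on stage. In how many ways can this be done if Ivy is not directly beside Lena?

30240

Of the 8! = 40320 arrangements, those with Ivy and Lena adjacent number 2 × 7! = 10080 (treat the pair as a block with 2 internal orders).
So 40320 − 10080 = 30240 arrangements keep them apart.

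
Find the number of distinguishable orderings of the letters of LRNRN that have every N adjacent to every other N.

12

Treat the 2 copies of N as a single block. The multiset to arrange is then {NN, L, R, R}, 4 items in all.
That gives (4)!/(2!) = 12 arrangements.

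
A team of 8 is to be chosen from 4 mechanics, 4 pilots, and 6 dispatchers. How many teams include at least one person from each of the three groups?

2912

With no constraint there are C(14,8) = 3003 possible selections.
Subtract selections that omit an entire group: no mechanics → C(10,8) = 45; no pilots → C(10,8) = 45; no dispatchers → C(8,8) = 1.
Add back selections omitting two groups (i.e. drawn from a single group): C(4,8) + C(4,8) + C(6,8) = 0.
By inclusion–exclusion: 3003 − 91 + 0 = 2912.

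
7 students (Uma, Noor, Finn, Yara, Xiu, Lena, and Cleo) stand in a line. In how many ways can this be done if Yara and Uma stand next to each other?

Glue Yara and Uma into one block (2 internal orders), leaving 6 units to arrange in a row.
That gives 2 × 6! = 2 × 720 = 1440.

1440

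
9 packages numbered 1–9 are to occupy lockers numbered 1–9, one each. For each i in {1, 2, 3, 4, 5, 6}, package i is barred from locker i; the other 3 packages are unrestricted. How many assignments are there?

Let Aᵢ (for 1 ≤ i ≤ 6) be the placements that put package i in its forbidden locker. Any j of these fix j positions, leaving (9−j)! ways to fill the rest, and there are C(6,j) ways to pick which j.
By inclusion–exclusion, the number of valid placements is Σ_{j=0}^{6} (−1)^j C(6,j)·(9−j)!.
Computing: 362880 − 241920 + 75600 − 14400 + 1800 − 144 + 6 = 183822.

183822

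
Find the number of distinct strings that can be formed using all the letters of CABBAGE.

1260

Letter multiplicities in CABBAGE: A×2, B×2, C×1, E×1, G×1.
So there are 7! / (2!·2!) = 1260 distinguishable arrangements.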